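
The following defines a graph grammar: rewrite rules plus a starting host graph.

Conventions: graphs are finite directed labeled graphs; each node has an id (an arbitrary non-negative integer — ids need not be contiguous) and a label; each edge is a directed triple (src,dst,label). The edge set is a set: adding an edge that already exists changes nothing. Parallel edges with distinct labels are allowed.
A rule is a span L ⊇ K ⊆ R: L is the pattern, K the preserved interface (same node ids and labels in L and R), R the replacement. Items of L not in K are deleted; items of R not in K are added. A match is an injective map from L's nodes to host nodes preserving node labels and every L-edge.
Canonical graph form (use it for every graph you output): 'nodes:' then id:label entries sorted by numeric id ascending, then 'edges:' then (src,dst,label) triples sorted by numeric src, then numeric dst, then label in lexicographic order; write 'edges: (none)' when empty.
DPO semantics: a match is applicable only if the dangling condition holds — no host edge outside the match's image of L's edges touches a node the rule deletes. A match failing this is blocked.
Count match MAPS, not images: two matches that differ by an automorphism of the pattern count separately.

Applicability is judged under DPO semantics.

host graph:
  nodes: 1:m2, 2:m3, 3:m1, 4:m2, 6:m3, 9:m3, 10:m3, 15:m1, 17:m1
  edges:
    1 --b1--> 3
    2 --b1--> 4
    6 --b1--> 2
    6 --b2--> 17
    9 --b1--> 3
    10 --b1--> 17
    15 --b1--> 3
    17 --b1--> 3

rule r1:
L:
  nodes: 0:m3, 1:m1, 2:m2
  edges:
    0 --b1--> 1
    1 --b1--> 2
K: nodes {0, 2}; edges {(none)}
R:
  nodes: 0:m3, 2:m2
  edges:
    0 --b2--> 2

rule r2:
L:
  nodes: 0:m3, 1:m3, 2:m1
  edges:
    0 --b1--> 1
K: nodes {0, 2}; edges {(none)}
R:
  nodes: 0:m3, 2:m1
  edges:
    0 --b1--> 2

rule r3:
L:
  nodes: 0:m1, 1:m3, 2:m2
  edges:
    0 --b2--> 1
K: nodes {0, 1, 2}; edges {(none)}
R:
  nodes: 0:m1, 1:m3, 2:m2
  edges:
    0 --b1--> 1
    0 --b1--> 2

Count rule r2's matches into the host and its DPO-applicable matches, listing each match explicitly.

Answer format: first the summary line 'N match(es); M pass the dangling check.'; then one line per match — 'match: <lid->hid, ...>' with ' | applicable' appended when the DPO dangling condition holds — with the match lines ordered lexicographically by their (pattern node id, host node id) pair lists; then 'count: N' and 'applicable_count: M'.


3 match(es); 0 pass the dangling check.
match: 0->6, 1->2, 2->3
match: 0->6, 1->2, 2->15
match: 0->6, 1->2, 2->17
count: 3
applicable_count: 0


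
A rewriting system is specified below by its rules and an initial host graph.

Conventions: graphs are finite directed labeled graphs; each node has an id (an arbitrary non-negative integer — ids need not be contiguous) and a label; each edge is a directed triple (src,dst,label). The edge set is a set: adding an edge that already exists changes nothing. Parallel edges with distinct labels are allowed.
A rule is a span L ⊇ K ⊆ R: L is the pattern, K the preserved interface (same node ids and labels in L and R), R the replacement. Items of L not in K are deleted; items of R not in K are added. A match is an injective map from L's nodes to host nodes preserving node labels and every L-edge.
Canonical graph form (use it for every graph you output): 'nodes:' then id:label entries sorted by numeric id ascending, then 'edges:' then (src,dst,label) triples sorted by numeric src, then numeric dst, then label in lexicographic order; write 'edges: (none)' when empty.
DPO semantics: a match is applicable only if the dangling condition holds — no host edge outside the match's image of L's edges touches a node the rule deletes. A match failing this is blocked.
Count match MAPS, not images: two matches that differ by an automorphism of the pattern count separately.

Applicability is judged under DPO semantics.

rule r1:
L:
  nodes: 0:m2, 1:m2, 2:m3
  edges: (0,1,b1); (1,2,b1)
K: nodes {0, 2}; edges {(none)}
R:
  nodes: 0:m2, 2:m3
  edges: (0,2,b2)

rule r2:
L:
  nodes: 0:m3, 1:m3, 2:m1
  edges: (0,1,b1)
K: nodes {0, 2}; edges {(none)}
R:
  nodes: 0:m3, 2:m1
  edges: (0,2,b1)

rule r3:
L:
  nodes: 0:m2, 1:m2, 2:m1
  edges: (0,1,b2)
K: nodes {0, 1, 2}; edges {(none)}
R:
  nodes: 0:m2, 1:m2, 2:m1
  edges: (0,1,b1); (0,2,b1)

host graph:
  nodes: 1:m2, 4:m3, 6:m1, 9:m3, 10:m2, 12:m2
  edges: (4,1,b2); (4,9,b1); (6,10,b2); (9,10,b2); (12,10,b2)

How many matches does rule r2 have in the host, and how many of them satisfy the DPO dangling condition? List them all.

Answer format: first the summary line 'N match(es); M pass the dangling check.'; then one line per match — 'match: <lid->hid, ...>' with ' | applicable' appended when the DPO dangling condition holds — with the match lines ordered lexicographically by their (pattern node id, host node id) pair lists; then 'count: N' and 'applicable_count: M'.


1 match(es); 0 pass the dangling check.
match: 0->4, 1->9, 2->6
count: 1
applicable_count: 0


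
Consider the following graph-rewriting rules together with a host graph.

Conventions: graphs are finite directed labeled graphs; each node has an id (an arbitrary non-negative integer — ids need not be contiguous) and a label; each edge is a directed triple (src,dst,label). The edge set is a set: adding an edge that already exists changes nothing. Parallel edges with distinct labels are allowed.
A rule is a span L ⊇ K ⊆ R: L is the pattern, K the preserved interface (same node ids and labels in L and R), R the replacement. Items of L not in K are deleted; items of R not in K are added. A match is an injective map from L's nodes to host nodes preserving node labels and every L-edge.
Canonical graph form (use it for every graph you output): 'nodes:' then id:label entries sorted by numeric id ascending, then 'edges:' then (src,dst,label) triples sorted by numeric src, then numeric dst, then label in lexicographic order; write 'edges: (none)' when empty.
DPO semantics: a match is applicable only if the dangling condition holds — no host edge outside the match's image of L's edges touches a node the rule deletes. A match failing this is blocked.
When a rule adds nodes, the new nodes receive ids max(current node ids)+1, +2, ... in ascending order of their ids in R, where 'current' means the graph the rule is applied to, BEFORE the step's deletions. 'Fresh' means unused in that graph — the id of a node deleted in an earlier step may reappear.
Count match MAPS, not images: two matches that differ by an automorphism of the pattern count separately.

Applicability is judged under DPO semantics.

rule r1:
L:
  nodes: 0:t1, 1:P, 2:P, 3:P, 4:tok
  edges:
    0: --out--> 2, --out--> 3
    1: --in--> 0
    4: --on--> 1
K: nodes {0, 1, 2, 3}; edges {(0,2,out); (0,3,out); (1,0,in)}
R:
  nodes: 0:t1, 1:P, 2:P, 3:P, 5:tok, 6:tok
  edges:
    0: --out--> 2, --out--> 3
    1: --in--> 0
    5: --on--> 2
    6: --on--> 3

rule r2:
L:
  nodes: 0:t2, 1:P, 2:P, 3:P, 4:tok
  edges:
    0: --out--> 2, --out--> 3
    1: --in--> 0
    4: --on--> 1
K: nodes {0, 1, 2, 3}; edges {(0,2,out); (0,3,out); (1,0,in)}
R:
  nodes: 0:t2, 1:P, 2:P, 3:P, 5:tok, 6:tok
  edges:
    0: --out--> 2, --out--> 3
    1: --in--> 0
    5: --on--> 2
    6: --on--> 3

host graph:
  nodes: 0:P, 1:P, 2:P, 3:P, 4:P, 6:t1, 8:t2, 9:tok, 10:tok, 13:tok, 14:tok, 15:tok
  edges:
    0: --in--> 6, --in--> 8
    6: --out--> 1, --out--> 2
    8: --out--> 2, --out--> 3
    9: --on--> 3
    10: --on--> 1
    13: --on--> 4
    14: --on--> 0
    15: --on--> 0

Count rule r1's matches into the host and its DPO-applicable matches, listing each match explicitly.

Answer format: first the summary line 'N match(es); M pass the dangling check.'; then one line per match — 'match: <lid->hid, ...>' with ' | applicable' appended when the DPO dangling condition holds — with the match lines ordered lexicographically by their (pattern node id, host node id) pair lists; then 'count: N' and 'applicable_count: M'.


4 match(es); 4 pass the dangling check.
match: 0->6, 1->0, 2->1, 3->2, 4->14 | applicable
match: 0->6, 1->0, 2->1, 3->2, 4->15 | applicable
match: 0->6, 1->0, 2->2, 3->1, 4->14 | applicable
match: 0->6, 1->0, 2->2, 3->1, 4->15 | applicable
count: 4
applicable_count: 4


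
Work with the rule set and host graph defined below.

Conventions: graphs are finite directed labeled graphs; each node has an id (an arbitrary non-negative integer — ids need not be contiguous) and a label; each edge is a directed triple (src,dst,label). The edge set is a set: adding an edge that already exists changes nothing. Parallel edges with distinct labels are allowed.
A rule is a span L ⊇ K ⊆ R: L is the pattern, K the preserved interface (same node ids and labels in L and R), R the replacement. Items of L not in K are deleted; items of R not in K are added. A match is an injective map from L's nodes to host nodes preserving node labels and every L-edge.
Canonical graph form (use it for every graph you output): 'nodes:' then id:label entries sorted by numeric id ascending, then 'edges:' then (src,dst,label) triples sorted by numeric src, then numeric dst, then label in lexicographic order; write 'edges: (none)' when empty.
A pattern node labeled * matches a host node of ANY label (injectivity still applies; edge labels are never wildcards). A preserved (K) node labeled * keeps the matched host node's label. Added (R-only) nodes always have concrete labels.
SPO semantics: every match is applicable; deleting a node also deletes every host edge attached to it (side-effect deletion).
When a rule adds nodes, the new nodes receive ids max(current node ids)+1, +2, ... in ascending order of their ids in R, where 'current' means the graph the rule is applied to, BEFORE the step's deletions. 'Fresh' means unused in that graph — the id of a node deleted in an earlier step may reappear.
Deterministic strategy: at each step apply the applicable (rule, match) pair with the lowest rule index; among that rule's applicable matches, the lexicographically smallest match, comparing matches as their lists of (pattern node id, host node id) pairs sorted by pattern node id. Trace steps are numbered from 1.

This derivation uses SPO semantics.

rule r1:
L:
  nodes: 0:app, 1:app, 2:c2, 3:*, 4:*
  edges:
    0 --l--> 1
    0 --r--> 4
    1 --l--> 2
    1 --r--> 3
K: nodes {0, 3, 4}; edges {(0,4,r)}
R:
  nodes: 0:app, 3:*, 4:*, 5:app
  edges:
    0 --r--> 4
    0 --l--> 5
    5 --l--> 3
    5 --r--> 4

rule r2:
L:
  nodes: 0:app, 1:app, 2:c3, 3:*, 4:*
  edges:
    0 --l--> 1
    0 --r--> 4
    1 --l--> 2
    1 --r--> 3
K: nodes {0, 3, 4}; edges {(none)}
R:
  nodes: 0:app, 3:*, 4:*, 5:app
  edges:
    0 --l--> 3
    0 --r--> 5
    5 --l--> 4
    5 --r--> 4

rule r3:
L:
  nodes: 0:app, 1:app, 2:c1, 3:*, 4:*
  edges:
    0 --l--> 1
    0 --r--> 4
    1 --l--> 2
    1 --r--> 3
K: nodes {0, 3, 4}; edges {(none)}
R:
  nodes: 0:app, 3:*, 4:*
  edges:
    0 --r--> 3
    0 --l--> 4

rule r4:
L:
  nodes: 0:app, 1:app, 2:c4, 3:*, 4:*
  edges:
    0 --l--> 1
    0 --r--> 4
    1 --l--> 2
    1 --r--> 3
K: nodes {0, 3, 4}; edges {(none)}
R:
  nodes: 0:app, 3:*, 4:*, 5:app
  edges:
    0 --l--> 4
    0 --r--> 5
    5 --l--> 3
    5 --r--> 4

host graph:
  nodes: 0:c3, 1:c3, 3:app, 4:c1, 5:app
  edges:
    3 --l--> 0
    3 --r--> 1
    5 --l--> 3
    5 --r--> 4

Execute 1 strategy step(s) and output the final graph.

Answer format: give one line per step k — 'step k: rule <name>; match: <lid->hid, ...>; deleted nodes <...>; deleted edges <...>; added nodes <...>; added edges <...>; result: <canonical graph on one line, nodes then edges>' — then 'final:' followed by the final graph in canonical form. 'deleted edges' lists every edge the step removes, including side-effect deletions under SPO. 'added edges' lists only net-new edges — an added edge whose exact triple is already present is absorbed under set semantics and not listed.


step 1: rule r2; match: 0->5, 1->3, 2->0, 3->1, 4->4; deleted nodes 0, 3; deleted edges (3,0,l); (3,1,r); (5,3,l); (5,4,r); added nodes 6; added edges (5,1,l); (5,6,r); (6,4,l); (6,4,r); result: nodes: 1:c3, 4:c1, 5:app, 6:app edges: (5,1,l); (5,6,r); (6,4,l); (6,4,r)
final:
nodes: 1:c3, 4:c1, 5:app, 6:app
edges: (5,1,l); (5,6,r); (6,4,l); (6,4,r)


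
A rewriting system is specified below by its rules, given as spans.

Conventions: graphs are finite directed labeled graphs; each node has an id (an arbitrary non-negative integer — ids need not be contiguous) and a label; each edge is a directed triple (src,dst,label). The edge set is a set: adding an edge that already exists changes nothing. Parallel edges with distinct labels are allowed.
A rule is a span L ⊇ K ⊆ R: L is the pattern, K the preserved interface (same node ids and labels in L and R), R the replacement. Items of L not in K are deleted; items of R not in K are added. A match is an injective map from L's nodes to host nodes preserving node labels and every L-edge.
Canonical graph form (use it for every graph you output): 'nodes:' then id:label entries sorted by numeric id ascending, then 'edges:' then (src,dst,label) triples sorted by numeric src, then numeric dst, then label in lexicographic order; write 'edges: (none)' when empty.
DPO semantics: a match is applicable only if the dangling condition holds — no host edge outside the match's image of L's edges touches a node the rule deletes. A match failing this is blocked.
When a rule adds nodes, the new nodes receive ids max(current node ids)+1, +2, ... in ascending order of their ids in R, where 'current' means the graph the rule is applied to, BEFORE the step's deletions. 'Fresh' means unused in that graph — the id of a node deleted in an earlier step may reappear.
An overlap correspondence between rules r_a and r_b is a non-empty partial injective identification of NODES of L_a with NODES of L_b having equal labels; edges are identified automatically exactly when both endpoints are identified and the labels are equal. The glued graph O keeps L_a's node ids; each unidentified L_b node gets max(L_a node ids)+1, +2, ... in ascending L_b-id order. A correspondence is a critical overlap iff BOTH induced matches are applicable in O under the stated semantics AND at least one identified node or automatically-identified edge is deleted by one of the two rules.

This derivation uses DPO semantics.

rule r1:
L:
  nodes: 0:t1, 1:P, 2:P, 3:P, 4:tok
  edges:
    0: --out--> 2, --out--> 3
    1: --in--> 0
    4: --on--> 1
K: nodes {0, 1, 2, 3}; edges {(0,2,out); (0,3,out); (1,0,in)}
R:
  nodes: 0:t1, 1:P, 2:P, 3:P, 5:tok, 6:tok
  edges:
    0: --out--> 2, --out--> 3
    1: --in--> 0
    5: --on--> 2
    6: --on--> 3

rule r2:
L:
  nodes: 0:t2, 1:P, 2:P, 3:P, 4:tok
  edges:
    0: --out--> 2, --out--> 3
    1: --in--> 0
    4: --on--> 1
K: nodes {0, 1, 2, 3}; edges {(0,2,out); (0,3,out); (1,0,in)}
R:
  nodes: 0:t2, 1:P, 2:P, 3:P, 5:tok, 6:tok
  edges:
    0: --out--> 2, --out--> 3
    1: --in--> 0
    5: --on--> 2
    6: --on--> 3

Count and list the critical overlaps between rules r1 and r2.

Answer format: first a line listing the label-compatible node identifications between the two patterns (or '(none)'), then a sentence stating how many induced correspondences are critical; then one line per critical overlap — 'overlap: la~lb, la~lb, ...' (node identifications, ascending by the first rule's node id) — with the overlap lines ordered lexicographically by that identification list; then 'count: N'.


label-compatible node identifications between L(r1) and L(r2): 1~1, 1~2, 1~3, 2~1, 2~2, 2~3, 3~1, 3~2, 3~3, 4~4
7 of the induced correspondences are critical overlaps of r1 and r2.
overlap: 1~1, 2~2, 3~3, 4~4
overlap: 1~1, 2~2, 4~4
overlap: 1~1, 2~3, 3~2, 4~4
overlap: 1~1, 2~3, 4~4
overlap: 1~1, 3~2, 4~4
overlap: 1~1, 3~3, 4~4
overlap: 1~1, 4~4
count: 7


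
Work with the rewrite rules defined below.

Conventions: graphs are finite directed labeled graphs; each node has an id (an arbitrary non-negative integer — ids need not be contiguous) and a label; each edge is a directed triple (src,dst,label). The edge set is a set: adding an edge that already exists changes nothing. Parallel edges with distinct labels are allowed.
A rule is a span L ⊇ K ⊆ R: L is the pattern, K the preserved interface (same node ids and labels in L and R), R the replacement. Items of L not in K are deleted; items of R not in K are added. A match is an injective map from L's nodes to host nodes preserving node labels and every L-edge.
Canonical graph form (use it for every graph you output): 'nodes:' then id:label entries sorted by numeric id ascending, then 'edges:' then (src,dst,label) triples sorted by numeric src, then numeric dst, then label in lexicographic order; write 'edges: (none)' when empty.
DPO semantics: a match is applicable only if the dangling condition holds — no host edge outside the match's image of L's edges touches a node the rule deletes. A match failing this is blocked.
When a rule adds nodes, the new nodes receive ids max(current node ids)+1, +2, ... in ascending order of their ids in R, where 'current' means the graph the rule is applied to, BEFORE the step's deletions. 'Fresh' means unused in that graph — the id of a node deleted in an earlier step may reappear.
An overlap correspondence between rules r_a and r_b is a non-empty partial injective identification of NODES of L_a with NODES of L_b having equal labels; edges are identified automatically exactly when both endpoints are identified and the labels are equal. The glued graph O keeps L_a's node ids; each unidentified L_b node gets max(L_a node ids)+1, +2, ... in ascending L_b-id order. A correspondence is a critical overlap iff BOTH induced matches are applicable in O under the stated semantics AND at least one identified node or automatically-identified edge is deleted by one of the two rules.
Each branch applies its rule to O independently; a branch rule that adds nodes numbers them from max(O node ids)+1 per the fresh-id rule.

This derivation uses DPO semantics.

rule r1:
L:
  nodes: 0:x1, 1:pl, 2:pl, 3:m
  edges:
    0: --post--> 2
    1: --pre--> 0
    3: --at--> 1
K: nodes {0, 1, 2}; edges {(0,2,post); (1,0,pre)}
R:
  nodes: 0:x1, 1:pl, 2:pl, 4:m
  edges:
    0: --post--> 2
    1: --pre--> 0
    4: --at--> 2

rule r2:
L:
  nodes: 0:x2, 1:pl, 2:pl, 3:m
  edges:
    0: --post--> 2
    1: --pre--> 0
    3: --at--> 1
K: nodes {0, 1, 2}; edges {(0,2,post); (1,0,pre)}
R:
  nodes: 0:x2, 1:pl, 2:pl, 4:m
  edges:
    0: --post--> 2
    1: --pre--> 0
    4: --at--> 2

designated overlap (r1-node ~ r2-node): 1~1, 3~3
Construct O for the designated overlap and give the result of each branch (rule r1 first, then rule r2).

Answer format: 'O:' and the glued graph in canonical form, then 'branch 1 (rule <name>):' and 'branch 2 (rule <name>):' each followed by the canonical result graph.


O:
nodes: 0:x1, 1:pl, 2:pl, 3:m, 4:x2, 5:pl
edges: (0,2,post); (1,0,pre); (1,4,pre); (3,1,at); (4,5,post)
branch 1 (rule r1):
nodes: 0:x1, 1:pl, 2:pl, 4:x2, 5:pl, 6:m
edges: (0,2,post); (1,0,pre); (1,4,pre); (4,5,post); (6,2,at)
branch 2 (rule r2):
nodes: 0:x1, 1:pl, 2:pl, 4:x2, 5:pl, 6:m
edges: (0,2,post); (1,0,pre); (1,4,pre); (4,5,post); (6,5,at)


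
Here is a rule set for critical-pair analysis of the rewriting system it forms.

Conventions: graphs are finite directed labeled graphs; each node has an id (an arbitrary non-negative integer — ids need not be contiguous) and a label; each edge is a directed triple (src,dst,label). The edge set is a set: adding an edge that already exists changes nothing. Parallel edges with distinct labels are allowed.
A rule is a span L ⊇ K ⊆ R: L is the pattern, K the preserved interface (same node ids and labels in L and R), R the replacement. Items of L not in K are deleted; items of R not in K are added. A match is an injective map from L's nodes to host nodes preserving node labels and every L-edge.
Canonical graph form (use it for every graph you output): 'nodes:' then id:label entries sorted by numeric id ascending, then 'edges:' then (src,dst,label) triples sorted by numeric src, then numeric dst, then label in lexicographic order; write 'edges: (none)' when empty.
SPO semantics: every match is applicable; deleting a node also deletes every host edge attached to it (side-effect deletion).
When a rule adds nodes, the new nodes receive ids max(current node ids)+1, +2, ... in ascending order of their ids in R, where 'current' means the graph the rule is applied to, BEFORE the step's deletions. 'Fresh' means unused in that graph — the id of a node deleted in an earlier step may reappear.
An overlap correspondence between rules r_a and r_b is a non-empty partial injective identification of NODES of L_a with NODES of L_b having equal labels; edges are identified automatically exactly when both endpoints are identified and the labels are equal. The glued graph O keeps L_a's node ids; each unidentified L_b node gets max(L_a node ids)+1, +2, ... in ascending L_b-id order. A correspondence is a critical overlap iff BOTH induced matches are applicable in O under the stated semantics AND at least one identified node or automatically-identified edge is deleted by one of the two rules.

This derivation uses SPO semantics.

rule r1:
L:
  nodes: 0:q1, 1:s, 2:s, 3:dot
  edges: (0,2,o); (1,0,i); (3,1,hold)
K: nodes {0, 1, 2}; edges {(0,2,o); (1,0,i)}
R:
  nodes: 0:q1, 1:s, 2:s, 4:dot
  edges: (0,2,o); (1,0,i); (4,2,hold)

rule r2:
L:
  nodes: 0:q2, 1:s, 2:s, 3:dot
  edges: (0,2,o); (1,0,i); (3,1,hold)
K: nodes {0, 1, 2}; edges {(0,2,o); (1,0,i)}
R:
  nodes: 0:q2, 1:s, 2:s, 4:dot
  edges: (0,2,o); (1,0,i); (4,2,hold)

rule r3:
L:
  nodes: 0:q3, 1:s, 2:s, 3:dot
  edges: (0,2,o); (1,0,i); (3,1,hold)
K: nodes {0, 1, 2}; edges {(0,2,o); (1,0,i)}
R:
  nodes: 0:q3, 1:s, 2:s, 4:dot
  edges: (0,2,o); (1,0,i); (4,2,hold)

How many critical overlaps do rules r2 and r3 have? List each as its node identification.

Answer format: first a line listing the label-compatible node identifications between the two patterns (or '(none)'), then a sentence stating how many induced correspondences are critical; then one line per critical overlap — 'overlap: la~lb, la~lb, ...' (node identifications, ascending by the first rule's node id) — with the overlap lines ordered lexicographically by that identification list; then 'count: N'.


label-compatible node identifications between L(r2) and L(r3): 1~1, 1~2, 2~1, 2~2, 3~3
7 of the induced correspondences are critical overlaps of r2 and r3.
overlap: 1~1, 2~2, 3~3
overlap: 1~1, 3~3
overlap: 1~2, 2~1, 3~3
overlap: 1~2, 3~3
overlap: 2~1, 3~3
overlap: 2~2, 3~3
overlap: 3~3
count: 7


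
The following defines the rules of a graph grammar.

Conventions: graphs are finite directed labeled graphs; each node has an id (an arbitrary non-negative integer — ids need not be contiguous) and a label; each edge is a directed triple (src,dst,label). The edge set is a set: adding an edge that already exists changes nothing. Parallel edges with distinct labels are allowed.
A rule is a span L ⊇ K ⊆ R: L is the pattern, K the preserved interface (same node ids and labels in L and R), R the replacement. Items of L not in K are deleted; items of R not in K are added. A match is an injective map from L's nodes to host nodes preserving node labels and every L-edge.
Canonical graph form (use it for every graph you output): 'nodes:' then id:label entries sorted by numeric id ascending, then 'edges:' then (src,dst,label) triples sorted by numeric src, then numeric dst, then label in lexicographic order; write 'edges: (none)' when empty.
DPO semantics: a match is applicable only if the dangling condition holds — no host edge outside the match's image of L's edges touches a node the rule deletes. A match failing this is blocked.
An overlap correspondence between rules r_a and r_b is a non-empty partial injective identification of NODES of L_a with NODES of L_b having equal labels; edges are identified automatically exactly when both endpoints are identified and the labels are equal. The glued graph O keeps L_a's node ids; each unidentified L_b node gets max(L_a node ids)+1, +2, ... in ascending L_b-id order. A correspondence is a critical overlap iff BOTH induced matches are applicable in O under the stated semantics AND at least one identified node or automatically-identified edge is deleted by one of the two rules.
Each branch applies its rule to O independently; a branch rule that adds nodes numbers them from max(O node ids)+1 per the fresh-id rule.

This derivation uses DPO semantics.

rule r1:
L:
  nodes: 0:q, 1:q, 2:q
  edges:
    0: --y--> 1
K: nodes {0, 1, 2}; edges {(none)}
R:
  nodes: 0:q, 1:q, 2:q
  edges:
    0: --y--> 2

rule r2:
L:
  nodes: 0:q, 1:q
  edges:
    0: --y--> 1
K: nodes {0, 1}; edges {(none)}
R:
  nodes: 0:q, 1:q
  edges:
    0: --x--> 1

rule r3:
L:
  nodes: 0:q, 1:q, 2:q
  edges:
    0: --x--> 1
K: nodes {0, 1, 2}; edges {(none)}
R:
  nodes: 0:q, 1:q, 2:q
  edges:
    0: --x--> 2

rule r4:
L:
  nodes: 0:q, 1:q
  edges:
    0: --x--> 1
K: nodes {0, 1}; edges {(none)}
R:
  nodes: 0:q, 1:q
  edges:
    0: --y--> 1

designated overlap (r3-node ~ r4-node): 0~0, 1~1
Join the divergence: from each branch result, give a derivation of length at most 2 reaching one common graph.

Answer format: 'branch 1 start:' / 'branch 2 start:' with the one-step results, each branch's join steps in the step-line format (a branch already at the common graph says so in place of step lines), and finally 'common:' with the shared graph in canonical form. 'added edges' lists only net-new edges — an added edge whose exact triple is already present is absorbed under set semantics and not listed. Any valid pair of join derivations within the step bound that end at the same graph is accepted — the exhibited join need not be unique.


branch 1 start:
nodes: 0:q, 1:q, 2:q
edges: (0,2,x)
branch 2 start:
nodes: 0:q, 1:q, 2:q
edges: (0,1,y)
branch 1 step 1: rule r3; match: 0->0, 1->2, 2->1; deleted nodes (none); deleted edges (0,2,x); added nodes (none); added edges (0,1,x); result: nodes: 0:q, 1:q, 2:q edges: (0,1,x)
branch 2 step 1: rule r2; match: 0->0, 1->1; deleted nodes (none); deleted edges (0,1,y); added nodes (none); added edges (0,1,x); result: nodes: 0:q, 1:q, 2:q edges: (0,1,x)
common:
nodes: 0:q, 1:q, 2:q
edges: (0,1,x)


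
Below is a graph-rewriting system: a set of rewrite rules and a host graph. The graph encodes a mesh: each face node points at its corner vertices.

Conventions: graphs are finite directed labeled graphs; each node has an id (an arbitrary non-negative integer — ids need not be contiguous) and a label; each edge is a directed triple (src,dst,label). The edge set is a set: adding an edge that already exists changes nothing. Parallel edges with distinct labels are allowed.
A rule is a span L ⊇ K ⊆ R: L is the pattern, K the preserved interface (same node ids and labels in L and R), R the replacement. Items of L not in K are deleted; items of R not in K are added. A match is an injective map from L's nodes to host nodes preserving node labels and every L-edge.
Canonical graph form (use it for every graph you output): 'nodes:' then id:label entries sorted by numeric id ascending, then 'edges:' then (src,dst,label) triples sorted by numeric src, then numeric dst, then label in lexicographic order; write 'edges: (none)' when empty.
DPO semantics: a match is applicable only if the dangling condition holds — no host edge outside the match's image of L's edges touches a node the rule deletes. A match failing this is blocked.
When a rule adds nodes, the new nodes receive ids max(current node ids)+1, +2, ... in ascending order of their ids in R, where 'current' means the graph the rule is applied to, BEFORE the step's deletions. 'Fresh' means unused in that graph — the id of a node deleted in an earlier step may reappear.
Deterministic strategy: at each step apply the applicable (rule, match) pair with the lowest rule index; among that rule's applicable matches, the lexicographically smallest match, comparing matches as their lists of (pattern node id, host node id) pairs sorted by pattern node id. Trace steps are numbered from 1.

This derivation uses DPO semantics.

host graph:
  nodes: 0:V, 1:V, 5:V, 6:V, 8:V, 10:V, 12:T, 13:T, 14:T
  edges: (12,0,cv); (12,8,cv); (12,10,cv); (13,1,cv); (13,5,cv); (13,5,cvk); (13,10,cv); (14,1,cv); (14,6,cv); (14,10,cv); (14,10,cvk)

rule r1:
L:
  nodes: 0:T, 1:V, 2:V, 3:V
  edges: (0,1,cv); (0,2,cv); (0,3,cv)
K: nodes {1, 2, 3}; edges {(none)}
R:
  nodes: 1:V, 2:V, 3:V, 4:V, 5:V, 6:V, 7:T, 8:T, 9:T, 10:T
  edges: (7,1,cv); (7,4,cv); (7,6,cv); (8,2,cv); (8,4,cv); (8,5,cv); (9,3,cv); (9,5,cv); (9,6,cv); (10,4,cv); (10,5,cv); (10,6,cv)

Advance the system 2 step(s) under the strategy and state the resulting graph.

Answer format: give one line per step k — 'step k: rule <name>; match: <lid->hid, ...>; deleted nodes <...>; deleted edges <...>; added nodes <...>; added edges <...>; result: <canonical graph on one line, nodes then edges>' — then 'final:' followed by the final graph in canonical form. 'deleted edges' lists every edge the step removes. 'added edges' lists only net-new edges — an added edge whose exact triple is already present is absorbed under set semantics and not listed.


step 1: rule r1; match: 0->12, 1->0, 2->8, 3->10; deleted nodes 12; deleted edges (12,0,cv); (12,8,cv); (12,10,cv); added nodes 15, 16, 17, 18, 19, 20, 21; added edges (18,0,cv); (18,15,cv); (18,17,cv); (19,8,cv); (19,15,cv); (19,16,cv); (20,10,cv); (20,16,cv); (20,17,cv); (21,15,cv); (21,16,cv); (21,17,cv); result: nodes: 0:V, 1:V, 5:V, 6:V, 8:V, 10:V, 13:T, 14:T, 15:V, 16:V, 17:V, 18:T, 19:T, 20:T, 21:T edges: (13,1,cv); (13,5,cv); (13,5,cvk); (13,10,cv); (14,1,cv); (14,6,cv); (14,10,cv); (14,10,cvk); (18,0,cv); (18,15,cv); (18,17,cv); (19,8,cv); (19,15,cv); (19,16,cv); (20,10,cv); (20,16,cv); (20,17,cv); (21,15,cv); (21,16,cv); (21,17,cv)
step 2: rule r1; match: 0->18, 1->0, 2->15, 3->17; deleted nodes 18; deleted edges (18,0,cv); (18,15,cv); (18,17,cv); added nodes 22, 23, 24, 25, 26, 27, 28; added edges (25,0,cv); (25,22,cv); (25,24,cv); (26,15,cv); (26,22,cv); (26,23,cv); (27,17,cv); (27,23,cv); (27,24,cv); (28,22,cv); (28,23,cv); (28,24,cv); result: nodes: 0:V, 1:V, 5:V, 6:V, 8:V, 10:V, 13:T, 14:T, 15:V, 16:V, 17:V, 19:T, 20:T, 21:T, 22:V, 23:V, 24:V, 25:T, 26:T, 27:T, 28:T edges: (13,1,cv); (13,5,cv); (13,5,cvk); (13,10,cv); (14,1,cv); (14,6,cv); (14,10,cv); (14,10,cvk); (19,8,cv); (19,15,cv); (19,16,cv); (20,10,cv); (20,16,cv); (20,17,cv); (21,15,cv); (21,16,cv); (21,17,cv); (25,0,cv); (25,22,cv); (25,24,cv); (26,15,cv); (26,22,cv); (26,23,cv); (27,17,cv); (27,23,cv); (27,24,cv); (28,22,cv); (28,23,cv); (28,24,cv)
final:
nodes: 0:V, 1:V, 5:V, 6:V, 8:V, 10:V, 13:T, 14:T, 15:V, 16:V, 17:V, 19:T, 20:T, 21:T, 22:V, 23:V, 24:V, 25:T, 26:T, 27:T, 28:T
edges: (13,1,cv); (13,5,cv); (13,5,cvk); (13,10,cv); (14,1,cv); (14,6,cv); (14,10,cv); (14,10,cvk); (19,8,cv); (19,15,cv); (19,16,cv); (20,10,cv); (20,16,cv); (20,17,cv); (21,15,cv); (21,16,cv); (21,17,cv); (25,0,cv); (25,22,cv); (25,24,cv); (26,15,cv); (26,22,cv); (26,23,cv); (27,17,cv); (27,23,cv); (27,24,cv); (28,22,cv); (28,23,cv); (28,24,cv)


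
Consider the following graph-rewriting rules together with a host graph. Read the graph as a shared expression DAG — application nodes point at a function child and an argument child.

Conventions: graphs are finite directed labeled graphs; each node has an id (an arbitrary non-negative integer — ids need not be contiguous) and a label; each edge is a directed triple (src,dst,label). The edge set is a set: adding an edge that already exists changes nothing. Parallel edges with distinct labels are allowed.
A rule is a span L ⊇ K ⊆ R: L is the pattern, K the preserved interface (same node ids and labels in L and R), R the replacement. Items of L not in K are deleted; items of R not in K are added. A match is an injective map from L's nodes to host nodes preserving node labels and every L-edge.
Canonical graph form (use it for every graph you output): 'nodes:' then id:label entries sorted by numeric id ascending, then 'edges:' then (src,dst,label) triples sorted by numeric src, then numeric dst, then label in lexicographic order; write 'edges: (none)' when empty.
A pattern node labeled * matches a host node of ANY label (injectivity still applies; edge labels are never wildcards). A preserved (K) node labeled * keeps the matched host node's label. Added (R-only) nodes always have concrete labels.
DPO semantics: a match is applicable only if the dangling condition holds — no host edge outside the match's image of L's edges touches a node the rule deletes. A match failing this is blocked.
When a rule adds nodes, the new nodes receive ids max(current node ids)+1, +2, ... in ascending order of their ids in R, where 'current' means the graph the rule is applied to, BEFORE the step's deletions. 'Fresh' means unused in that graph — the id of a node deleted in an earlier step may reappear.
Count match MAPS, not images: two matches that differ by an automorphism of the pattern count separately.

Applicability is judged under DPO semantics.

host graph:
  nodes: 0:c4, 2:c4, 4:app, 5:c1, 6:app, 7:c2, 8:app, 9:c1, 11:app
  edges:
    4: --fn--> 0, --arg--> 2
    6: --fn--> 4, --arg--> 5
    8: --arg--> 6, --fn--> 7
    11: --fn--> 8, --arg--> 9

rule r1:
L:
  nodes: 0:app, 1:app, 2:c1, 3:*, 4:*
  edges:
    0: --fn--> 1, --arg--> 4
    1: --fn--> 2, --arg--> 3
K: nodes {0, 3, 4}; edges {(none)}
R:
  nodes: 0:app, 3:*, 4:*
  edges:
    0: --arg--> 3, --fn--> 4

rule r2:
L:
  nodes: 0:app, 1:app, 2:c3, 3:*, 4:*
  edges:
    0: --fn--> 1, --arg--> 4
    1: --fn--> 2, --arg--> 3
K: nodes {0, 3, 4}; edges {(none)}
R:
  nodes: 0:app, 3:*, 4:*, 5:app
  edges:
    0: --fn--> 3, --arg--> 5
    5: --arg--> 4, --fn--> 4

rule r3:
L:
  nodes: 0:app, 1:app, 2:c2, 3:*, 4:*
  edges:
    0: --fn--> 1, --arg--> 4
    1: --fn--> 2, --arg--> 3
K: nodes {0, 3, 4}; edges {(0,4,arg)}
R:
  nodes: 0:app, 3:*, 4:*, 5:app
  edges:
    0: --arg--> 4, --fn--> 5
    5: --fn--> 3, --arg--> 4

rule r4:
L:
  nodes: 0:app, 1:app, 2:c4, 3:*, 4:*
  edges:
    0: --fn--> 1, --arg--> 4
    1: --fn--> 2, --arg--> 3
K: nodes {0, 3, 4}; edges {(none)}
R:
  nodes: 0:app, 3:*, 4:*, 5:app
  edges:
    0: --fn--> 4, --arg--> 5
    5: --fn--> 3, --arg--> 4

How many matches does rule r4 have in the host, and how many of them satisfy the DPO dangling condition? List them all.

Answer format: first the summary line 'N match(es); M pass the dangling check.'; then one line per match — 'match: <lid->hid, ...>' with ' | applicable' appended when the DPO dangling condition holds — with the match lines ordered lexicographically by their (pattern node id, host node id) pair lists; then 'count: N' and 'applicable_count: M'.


1 match(es); 1 pass the dangling check.
match: 0->6, 1->4, 2->0, 3->2, 4->5 | applicable
count: 1
applicable_count: 1


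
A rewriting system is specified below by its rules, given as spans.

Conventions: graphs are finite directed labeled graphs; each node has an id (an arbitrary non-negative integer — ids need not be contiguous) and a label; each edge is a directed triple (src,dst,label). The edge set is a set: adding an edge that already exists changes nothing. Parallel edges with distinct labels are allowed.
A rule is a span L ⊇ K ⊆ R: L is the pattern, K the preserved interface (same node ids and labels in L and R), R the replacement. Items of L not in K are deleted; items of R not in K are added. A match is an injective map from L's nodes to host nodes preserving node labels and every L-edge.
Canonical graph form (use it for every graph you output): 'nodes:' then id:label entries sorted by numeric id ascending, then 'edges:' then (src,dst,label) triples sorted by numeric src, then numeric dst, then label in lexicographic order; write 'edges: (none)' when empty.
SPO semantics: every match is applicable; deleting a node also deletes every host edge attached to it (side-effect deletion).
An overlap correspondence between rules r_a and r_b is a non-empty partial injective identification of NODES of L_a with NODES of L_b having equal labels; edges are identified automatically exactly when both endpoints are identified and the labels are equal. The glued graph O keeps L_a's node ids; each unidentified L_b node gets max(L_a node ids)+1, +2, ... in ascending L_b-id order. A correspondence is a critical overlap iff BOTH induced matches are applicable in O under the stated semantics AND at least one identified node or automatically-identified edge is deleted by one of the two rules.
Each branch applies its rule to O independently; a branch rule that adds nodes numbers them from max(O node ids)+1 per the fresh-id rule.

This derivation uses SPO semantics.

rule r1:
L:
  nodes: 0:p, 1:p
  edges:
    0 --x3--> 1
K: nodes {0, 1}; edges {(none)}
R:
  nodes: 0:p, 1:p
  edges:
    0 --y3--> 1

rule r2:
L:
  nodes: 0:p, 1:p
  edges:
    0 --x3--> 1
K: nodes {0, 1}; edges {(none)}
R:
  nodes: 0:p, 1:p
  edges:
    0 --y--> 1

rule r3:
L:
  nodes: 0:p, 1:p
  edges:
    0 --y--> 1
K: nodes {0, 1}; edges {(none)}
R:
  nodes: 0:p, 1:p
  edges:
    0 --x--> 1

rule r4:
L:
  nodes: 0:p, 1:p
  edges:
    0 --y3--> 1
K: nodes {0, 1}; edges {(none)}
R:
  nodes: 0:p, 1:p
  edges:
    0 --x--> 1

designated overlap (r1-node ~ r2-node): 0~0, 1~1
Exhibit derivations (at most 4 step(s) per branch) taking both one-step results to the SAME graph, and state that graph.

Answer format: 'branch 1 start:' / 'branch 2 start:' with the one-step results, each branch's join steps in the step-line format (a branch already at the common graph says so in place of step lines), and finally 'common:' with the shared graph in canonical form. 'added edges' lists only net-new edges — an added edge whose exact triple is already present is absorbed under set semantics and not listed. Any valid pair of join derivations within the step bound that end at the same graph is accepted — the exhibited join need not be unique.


branch 1 start:
nodes: 0:p, 1:p
edges: (0,1,y3)
branch 2 start:
nodes: 0:p, 1:p
edges: (0,1,y)
branch 1 step 1: rule r4; match: 0->0, 1->1; deleted nodes (none); deleted edges (0,1,y3); added nodes (none); added edges (0,1,x); result: nodes: 0:p, 1:p edges: (0,1,x)
branch 2 step 1: rule r3; match: 0->0, 1->1; deleted nodes (none); deleted edges (0,1,y); added nodes (none); added edges (0,1,x); result: nodes: 0:p, 1:p edges: (0,1,x)
common:
nodes: 0:p, 1:p
edges: (0,1,x)


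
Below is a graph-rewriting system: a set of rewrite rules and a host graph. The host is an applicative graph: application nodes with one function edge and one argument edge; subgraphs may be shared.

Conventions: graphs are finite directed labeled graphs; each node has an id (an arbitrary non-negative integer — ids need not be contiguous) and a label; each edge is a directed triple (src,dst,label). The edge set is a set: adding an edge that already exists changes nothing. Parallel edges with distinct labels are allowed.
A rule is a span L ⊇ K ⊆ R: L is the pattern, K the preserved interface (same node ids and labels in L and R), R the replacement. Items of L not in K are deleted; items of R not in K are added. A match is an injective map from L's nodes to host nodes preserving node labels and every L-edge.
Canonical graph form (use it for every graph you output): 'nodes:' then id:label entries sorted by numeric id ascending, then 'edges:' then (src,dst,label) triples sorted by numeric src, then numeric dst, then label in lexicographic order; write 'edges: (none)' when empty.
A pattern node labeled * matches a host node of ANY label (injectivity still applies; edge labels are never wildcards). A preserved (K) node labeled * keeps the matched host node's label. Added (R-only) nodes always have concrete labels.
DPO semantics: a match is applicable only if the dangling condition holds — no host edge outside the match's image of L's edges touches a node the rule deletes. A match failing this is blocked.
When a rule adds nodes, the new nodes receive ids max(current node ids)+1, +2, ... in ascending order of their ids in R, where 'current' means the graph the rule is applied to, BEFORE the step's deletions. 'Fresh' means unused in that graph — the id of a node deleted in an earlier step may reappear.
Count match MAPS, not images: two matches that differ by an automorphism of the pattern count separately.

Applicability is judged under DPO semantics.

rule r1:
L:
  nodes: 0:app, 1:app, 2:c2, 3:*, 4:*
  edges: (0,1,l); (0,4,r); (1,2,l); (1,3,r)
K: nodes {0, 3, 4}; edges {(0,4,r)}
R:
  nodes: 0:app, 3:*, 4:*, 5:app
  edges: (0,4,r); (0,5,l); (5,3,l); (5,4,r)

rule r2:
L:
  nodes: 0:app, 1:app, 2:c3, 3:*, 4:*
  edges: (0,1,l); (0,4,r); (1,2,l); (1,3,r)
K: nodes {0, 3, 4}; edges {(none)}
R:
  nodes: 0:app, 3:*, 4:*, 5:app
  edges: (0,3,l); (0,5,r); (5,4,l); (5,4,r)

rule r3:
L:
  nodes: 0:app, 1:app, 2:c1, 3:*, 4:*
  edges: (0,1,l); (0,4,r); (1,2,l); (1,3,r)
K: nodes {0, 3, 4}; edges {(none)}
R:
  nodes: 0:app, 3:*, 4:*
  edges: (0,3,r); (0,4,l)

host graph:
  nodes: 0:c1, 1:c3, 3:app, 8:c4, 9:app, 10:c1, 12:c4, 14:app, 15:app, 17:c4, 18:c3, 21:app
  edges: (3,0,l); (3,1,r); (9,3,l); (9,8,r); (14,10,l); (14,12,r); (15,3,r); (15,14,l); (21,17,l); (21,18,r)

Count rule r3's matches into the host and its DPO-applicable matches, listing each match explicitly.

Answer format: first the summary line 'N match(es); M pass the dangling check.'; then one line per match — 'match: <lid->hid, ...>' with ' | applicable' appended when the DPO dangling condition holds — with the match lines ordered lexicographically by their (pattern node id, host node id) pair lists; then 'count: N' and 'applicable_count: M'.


2 match(es); 1 pass the dangling check.
match: 0->9, 1->3, 2->0, 3->1, 4->8
match: 0->15, 1->14, 2->10, 3->12, 4->3 | applicable
count: 2
applicable_count: 1
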